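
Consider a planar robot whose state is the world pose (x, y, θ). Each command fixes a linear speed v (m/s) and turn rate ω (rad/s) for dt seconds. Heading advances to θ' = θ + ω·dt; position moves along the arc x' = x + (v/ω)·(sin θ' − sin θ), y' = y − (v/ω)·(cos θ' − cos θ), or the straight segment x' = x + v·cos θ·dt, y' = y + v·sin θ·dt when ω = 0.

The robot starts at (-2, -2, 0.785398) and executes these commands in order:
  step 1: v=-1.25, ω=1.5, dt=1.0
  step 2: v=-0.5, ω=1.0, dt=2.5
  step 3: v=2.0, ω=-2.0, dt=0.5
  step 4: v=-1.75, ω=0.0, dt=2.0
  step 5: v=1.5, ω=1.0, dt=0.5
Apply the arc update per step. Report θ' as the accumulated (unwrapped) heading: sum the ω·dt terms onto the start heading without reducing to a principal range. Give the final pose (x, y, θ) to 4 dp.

(0.7734, -2.1217, 4.2854)

step 1: θ'=2.2854 (R=-0.8333) → pose (-2.0402, -3.1354, 2.2854)
step 2: θ'=4.7854 (R=-0.5000) → pose (-1.1639, -2.7712, 4.7854)
step 3: θ'=3.7854 (R=-1.0000) → pose (-1.5610, -3.6440, 3.7854)
step 4: θ'=3.7854 (straight) → pose (1.2384, -1.5431, 3.7854)
step 5: θ'=4.2854 (R=1.5000) → pose (0.7734, -2.1217, 4.2854)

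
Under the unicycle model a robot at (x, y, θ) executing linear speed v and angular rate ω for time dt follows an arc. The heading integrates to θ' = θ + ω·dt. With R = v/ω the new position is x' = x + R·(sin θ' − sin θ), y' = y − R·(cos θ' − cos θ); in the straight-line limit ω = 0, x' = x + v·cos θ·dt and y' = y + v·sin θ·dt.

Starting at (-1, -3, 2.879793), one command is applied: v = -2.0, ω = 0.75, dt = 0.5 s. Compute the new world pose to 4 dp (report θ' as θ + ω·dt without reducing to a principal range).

θ' = 2.8798 + 0.75·0.5 = 3.2548
R = v/ω = -2.0/0.75 = -2.6667
x' = -1 + -2.6667·(sin 3.2548 − sin 2.8798) = -0.0086
y' = -3 − -2.6667·(cos 3.2548 − cos 2.8798) = -3.0738

(-0.0086, -3.0738, 3.2548)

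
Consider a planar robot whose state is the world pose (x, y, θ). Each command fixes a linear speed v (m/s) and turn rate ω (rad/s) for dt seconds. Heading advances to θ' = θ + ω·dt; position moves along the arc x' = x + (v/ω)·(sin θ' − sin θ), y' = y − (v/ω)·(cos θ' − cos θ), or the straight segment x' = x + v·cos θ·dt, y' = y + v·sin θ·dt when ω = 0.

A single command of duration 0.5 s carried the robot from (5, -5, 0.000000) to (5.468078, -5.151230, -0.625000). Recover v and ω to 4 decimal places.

Δθ = -0.625000 − 0.000000 = -0.625000
ω = Δθ/dt = -0.625000/0.5 = -1.2500
R = Δx/(sin θ' − sin θ) = -0.8000
v = R·ω = -0.8000·-1.2500 = 1.0000

v = 1.0000, ω = -1.2500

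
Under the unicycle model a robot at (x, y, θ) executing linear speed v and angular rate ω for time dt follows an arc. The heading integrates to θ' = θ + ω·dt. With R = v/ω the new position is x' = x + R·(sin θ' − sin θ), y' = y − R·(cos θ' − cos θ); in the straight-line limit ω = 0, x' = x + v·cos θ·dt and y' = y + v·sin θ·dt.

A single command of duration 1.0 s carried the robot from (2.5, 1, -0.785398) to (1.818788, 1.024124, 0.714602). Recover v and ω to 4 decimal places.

v = -0.7500, ω = 1.5000

Δθ = 0.714602 − -0.785398 = 1.500000
ω = Δθ/dt = 1.500000/1.0 = 1.5000
R = Δx/(sin θ' − sin θ) = -0.5000
v = R·ω = -0.5000·1.5000 = -0.7500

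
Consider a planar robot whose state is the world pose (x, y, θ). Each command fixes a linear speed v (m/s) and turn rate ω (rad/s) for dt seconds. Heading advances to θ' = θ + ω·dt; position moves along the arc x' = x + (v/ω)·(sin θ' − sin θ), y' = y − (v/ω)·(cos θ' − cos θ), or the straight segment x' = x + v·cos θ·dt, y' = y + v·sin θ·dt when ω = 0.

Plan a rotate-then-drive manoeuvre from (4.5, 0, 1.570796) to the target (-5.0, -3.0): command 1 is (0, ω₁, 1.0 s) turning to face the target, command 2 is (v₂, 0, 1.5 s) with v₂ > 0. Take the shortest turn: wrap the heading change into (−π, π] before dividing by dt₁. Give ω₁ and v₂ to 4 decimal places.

heading to target = atan2(-3−0, -5−4.5) = -2.8357
Δθ = wrap(-2.8357 − 1.5708) = 1.8767; ω₁ = Δθ/dt₁ = 1.8767
distance = √((-5−4.5)² + (-3−0)²) = 9.9624; v₂ = distance/dt₂ = 6.6416

ω₁ = 1.8767, v₂ = 6.6416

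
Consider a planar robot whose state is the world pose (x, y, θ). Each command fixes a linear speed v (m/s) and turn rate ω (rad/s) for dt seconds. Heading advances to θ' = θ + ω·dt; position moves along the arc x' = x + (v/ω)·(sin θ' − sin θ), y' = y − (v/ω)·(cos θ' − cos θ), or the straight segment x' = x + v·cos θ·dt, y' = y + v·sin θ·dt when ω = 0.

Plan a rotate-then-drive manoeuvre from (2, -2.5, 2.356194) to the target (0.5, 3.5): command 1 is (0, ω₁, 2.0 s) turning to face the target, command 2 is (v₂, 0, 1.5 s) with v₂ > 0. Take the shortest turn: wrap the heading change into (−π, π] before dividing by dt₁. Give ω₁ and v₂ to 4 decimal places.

ω₁ = -0.2702, v₂ = 4.1231

heading to target = atan2(3.5−-2.5, 0.5−2) = 1.8158
Δθ = wrap(1.8158 − 2.3562) = -0.5404; ω₁ = Δθ/dt₁ = -0.2702
distance = √((0.5−2)² + (3.5−-2.5)²) = 6.1847; v₂ = distance/dt₂ = 4.1231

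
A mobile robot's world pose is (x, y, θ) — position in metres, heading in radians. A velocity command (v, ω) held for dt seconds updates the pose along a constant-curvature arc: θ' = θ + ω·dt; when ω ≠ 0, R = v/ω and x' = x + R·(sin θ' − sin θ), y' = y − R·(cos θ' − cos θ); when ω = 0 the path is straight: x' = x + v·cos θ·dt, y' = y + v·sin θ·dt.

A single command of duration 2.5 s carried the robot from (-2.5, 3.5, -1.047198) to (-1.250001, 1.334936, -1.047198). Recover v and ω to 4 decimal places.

Δθ = -1.047198 − -1.047198 = 0.000000
ω = Δθ/dt = 0.000000/2.5 = 0.0000
ω = 0 → v = (Δx·cos θ + Δy·sin θ)/dt = 1.0000

v = 1.0000, ω = 0.0000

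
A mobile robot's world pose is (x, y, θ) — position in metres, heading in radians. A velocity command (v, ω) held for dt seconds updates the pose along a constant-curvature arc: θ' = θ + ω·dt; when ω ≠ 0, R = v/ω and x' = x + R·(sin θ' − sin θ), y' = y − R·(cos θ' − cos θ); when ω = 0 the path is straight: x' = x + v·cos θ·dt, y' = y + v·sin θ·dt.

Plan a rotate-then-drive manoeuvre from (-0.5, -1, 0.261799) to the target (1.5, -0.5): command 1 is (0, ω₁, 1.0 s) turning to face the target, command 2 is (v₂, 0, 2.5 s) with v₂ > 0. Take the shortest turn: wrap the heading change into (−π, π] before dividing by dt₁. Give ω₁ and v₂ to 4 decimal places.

heading to target = atan2(-0.5−-1, 1.5−-0.5) = 0.2450
Δθ = wrap(0.2450 − 0.2618) = -0.0168; ω₁ = Δθ/dt₁ = -0.0168
distance = √((1.5−-0.5)² + (-0.5−-1)²) = 2.0616; v₂ = distance/dt₂ = 0.8246

ω₁ = -0.0168, v₂ = 0.8246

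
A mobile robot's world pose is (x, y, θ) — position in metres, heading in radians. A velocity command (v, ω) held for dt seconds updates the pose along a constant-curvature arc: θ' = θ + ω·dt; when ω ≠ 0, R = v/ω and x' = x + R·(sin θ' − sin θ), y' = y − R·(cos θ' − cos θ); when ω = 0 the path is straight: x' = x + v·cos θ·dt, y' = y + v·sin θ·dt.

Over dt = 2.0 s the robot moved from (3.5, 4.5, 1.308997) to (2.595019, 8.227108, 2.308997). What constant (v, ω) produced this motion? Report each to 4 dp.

v = 2.0000, ω = 0.5000

Δθ = 2.308997 − 1.308997 = 1.000000
ω = Δθ/dt = 1.000000/2.0 = 0.5000
R = −Δy/(cos θ' − cos θ) = 4.0000
v = R·ω = 4.0000·0.5000 = 2.0000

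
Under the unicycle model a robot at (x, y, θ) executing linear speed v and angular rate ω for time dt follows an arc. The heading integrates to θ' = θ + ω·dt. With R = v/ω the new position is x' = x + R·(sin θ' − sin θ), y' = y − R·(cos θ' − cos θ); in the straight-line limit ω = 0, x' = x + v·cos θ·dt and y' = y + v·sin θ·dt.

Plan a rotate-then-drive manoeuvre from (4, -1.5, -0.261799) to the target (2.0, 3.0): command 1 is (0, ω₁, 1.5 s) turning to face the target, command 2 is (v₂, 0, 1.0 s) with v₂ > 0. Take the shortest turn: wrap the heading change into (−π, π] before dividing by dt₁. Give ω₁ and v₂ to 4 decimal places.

ω₁ = 1.5005, v₂ = 4.9244

heading to target = atan2(3−-1.5, 2−4) = 1.9890
Δθ = wrap(1.9890 − -0.2618) = 2.2508; ω₁ = Δθ/dt₁ = 1.5005
distance = √((2−4)² + (3−-1.5)²) = 4.9244; v₂ = distance/dt₂ = 4.9244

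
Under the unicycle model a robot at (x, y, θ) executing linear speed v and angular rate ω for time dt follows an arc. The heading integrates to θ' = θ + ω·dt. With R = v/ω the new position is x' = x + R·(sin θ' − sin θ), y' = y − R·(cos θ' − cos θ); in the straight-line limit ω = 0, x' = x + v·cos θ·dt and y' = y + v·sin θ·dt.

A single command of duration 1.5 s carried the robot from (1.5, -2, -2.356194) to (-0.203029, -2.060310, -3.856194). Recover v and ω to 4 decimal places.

v = 1.2500, ω = -1.0000

Δθ = -3.856194 − -2.356194 = -1.500000
ω = Δθ/dt = -1.500000/1.5 = -1.0000
R = Δx/(sin θ' − sin θ) = -1.2500
v = R·ω = -1.2500·-1.0000 = 1.2500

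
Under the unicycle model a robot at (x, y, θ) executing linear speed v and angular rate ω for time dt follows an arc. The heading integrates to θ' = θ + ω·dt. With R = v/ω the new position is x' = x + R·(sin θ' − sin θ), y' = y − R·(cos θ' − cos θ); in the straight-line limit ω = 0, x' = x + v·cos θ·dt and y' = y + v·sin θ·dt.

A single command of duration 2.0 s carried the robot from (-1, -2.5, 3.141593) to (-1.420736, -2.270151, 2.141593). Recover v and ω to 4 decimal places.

v = 0.2500, ω = -0.5000

Δθ = 2.141593 − 3.141593 = -1.000000
ω = Δθ/dt = -1.000000/2.0 = -0.5000
R = Δx/(sin θ' − sin θ) = -0.5000
v = R·ω = -0.5000·-0.5000 = 0.2500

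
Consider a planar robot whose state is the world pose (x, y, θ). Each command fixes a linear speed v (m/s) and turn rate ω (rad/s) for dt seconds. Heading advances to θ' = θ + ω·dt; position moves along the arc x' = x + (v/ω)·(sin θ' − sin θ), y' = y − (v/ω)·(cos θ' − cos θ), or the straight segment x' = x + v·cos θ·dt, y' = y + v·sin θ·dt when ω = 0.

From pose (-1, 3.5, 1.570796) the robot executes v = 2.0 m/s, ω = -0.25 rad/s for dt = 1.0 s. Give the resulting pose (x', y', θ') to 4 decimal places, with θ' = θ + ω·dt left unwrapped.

θ' = 1.5708 + -0.25·1.0 = 1.3208
R = v/ω = 2.0/-0.25 = -8.0000
x' = -1 + -8.0000·(sin 1.3208 − sin 1.5708) = -0.7513
y' = 3.5 − -8.0000·(cos 1.3208 − cos 1.5708) = 5.4792

(-0.7513, 5.4792, 1.3208)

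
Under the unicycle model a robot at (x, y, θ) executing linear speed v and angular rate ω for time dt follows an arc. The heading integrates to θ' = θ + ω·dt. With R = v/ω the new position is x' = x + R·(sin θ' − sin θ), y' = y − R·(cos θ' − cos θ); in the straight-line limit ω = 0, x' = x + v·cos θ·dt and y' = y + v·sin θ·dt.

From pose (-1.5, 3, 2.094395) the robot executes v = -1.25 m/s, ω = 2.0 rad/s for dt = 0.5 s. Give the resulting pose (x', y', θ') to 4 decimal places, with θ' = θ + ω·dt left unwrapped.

(-0.9882, 2.6882, 3.0944)

θ' = 2.0944 + 2.0·0.5 = 3.0944
R = v/ω = -1.25/2.0 = -0.6250
x' = -1.5 + -0.6250·(sin 3.0944 − sin 2.0944) = -0.9882
y' = 3 − -0.6250·(cos 3.0944 − cos 2.0944) = 2.6882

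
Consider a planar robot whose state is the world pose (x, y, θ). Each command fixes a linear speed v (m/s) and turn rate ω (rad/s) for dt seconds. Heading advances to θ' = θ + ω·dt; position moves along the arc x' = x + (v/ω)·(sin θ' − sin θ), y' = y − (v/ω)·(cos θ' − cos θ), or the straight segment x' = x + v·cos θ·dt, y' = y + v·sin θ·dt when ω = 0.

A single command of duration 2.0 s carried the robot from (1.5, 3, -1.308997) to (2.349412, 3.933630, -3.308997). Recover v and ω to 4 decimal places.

v = -0.7500, ω = -1.0000

Δθ = -3.308997 − -1.308997 = -2.000000
ω = Δθ/dt = -2.000000/2.0 = -1.0000
R = −Δy/(cos θ' − cos θ) = 0.7500
v = R·ω = 0.7500·-1.0000 = -0.7500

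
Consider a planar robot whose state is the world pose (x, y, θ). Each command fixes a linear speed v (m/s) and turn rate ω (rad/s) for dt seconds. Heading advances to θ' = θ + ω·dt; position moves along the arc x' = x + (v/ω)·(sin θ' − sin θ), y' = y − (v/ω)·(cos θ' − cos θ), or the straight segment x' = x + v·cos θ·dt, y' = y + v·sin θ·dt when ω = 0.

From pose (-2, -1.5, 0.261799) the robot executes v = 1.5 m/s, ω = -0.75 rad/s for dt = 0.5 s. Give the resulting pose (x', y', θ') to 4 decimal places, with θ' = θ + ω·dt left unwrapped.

(-1.2564, -1.4447, -0.1132)

θ' = 0.2618 + -0.75·0.5 = -0.1132
R = v/ω = 1.5/-0.75 = -2.0000
x' = -2 + -2.0000·(sin -0.1132 − sin 0.2618) = -1.2564
y' = -1.5 − -2.0000·(cos -0.1132 − cos 0.2618) = -1.4447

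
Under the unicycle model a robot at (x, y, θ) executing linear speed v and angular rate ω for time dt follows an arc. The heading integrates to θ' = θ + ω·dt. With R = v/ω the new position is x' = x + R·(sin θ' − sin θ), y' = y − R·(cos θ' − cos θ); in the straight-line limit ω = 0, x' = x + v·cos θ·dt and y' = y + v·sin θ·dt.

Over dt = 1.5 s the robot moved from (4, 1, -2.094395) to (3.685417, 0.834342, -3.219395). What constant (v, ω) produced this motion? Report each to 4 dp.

v = 0.2500, ω = -0.7500

Δθ = -3.219395 − -2.094395 = -1.125000
ω = Δθ/dt = -1.125000/1.5 = -0.7500
R = Δx/(sin θ' − sin θ) = -0.3333
v = R·ω = -0.3333·-0.7500 = 0.2500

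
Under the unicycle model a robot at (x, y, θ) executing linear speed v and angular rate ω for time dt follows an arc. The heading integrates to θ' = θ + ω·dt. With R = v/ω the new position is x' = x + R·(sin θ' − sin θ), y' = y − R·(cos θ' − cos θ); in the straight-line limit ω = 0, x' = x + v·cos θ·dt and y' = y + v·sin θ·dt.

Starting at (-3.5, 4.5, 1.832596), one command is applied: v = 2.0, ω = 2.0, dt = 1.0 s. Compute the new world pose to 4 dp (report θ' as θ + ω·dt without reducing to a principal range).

θ' = 1.8326 + 2.0·1.0 = 3.8326
R = v/ω = 2.0/2.0 = 1.0000
x' = -3.5 + 1.0000·(sin 3.8326 − sin 1.8326) = -5.1032
y' = 4.5 − 1.0000·(cos 3.8326 − cos 1.8326) = 5.0118

(-5.1032, 5.0118, 3.8326)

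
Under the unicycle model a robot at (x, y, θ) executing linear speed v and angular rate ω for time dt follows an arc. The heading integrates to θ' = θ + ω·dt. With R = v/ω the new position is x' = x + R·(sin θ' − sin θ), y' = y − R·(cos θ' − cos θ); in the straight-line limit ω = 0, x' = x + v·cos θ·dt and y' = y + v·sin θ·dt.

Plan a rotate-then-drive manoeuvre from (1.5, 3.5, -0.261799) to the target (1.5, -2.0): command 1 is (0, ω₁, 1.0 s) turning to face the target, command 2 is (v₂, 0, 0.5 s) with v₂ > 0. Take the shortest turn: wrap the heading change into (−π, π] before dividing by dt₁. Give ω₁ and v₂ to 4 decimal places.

heading to target = atan2(-2−3.5, 1.5−1.5) = -1.5708
Δθ = wrap(-1.5708 − -0.2618) = -1.3090; ω₁ = Δθ/dt₁ = -1.3090
distance = √((1.5−1.5)² + (-2−3.5)²) = 5.5000; v₂ = distance/dt₂ = 11.0000

ω₁ = -1.3090, v₂ = 11.0000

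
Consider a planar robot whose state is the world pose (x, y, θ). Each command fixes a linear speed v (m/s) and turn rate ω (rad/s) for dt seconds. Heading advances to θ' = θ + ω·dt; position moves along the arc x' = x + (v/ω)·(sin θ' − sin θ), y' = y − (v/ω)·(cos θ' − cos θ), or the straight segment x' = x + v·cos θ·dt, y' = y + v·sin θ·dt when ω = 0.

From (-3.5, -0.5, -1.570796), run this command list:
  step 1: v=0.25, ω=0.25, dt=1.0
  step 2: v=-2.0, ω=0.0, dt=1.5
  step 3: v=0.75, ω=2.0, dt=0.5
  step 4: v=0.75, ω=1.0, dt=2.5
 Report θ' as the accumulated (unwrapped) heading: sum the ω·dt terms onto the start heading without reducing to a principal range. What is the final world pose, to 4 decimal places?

(-3.1141, 3.0367, 2.1792)

step 1: θ'=-1.3208 (R=1.0000) → pose (-3.4689, -0.7474, -1.3208)
step 2: θ'=-1.3208 (straight) → pose (-4.2111, 2.1593, -1.3208)
step 3: θ'=-0.3208 (R=0.3750) → pose (-3.9660, 1.8962, -0.3208)
step 4: θ'=2.1792 (R=0.7500) → pose (-3.1141, 3.0367, 2.1792)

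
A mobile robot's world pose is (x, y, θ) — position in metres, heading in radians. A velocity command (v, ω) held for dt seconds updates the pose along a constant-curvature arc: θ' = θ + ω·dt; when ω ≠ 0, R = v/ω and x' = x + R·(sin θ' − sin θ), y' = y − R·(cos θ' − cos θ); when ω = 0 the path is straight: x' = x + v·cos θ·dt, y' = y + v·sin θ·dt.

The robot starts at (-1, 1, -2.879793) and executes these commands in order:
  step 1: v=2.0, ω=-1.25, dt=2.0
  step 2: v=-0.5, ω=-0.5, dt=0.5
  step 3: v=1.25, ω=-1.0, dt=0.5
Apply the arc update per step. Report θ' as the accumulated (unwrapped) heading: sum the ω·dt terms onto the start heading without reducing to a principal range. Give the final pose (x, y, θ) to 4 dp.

step 1: θ'=-5.3798 (R=-1.6000) → pose (-2.6708, 3.5358, -5.3798)
step 2: θ'=-5.6298 (R=1.0000) → pose (-2.8483, 3.3607, -5.6298)
step 3: θ'=-6.1298 (R=-1.2500) → pose (-2.2795, 3.6035, -6.1298)

(-2.2795, 3.6035, -6.1298)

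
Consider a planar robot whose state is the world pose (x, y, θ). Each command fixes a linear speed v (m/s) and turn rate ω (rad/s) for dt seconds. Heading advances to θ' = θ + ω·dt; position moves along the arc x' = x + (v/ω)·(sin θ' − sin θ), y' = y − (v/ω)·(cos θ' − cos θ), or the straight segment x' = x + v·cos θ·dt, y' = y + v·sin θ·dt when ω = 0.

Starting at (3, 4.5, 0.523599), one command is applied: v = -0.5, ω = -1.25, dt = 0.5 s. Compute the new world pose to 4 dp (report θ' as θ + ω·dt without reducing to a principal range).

(2.7595, 4.4485, -0.1014)

θ' = 0.5236 + -1.25·0.5 = -0.1014
R = v/ω = -0.5/-1.25 = 0.4000
x' = 3 + 0.4000·(sin -0.1014 − sin 0.5236) = 2.7595
y' = 4.5 − 0.4000·(cos -0.1014 − cos 0.5236) = 4.4485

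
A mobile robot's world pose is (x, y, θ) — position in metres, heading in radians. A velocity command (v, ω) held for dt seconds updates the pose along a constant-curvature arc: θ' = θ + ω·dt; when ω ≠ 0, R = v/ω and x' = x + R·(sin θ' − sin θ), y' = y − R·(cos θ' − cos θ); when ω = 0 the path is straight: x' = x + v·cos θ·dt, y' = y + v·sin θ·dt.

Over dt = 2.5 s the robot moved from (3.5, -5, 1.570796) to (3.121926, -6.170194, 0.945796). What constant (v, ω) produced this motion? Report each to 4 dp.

v = -0.5000, ω = -0.2500

Δθ = 0.945796 − 1.570796 = -0.625000
ω = Δθ/dt = -0.625000/2.5 = -0.2500
R = −Δy/(cos θ' − cos θ) = 2.0000
v = R·ω = 2.0000·-0.2500 = -0.5000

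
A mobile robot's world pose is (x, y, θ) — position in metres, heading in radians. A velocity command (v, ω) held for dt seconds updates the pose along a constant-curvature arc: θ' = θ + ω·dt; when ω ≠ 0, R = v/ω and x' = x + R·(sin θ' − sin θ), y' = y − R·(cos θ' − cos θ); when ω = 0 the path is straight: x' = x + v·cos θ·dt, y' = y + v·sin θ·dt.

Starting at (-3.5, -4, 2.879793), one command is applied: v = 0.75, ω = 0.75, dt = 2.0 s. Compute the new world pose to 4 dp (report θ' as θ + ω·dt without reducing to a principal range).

θ' = 2.8798 + 0.75·2.0 = 4.3798
R = v/ω = 0.75/0.75 = 1.0000
x' = -3.5 + 1.0000·(sin 4.3798 − sin 2.8798) = -4.7040
y' = -4 − 1.0000·(cos 4.3798 − cos 2.8798) = -4.6394

(-4.7040, -4.6394, 4.3798)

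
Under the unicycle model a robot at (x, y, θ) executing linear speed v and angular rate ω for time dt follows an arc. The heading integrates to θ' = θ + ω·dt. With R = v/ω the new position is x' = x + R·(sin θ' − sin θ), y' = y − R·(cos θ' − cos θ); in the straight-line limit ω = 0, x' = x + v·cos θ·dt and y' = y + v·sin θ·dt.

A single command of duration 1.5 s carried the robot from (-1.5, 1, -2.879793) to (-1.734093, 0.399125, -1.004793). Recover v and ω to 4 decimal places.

v = 0.5000, ω = 1.2500

Δθ = -1.004793 − -2.879793 = 1.875000
ω = Δθ/dt = 1.875000/1.5 = 1.2500
R = −Δy/(cos θ' − cos θ) = 0.4000
v = R·ω = 0.4000·1.2500 = 0.5000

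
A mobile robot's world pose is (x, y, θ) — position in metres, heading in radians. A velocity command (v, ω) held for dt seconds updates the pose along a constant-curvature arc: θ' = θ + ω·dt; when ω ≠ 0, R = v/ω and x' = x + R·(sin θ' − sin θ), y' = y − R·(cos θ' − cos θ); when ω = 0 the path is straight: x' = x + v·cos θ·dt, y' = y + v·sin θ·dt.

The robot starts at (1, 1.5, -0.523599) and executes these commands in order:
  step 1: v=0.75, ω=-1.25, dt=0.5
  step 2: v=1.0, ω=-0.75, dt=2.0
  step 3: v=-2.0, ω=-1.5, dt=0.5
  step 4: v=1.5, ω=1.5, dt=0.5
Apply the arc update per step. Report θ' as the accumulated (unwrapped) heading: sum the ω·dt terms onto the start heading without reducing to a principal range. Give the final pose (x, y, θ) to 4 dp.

(0.9046, -0.4659, -2.6486)

step 1: θ'=-1.1486 (R=-0.6000) → pose (1.2473, 1.2262, -1.1486)
step 2: θ'=-2.6486 (R=-1.3333) → pose (0.6621, -0.4947, -2.6486)
step 3: θ'=-3.3986 (R=1.3333) → pose (1.6320, -0.3797, -3.3986)
step 4: θ'=-2.6486 (R=1.0000) → pose (0.9046, -0.4659, -2.6486)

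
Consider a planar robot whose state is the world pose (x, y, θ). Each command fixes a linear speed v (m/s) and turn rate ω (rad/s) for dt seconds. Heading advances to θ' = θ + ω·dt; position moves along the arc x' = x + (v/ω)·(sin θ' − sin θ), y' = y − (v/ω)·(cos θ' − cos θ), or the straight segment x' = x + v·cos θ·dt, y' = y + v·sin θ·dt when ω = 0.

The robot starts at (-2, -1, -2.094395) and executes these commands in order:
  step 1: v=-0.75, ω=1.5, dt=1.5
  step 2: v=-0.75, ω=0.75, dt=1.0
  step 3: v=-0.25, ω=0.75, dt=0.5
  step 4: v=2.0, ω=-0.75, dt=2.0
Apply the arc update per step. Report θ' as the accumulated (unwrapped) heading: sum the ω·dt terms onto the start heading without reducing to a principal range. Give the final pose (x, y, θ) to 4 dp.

(-0.0639, 1.1026, -0.2194)

step 1: θ'=0.1556 (R=-0.5000) → pose (-2.5105, -0.2560, 0.1556)
step 2: θ'=0.9056 (R=-1.0000) → pose (-3.1423, -0.6267, 0.9056)
step 3: θ'=1.2806 (R=-0.3333) → pose (-3.1995, -0.7371, 1.2806)
step 4: θ'=-0.2194 (R=-2.6667) → pose (-0.0639, 1.1026, -0.2194)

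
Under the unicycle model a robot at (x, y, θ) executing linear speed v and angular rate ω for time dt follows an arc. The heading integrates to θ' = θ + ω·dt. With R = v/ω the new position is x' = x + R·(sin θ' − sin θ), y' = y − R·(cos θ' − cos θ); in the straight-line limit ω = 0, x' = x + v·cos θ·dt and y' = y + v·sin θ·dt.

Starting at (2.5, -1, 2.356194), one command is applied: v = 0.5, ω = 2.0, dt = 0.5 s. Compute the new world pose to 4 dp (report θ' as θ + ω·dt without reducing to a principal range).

(2.2700, -0.9325, 3.3562)

θ' = 2.3562 + 2.0·0.5 = 3.3562
R = v/ω = 0.5/2.0 = 0.2500
x' = 2.5 + 0.2500·(sin 3.3562 − sin 2.3562) = 2.2700
y' = -1 − 0.2500·(cos 3.3562 − cos 2.3562) = -0.9325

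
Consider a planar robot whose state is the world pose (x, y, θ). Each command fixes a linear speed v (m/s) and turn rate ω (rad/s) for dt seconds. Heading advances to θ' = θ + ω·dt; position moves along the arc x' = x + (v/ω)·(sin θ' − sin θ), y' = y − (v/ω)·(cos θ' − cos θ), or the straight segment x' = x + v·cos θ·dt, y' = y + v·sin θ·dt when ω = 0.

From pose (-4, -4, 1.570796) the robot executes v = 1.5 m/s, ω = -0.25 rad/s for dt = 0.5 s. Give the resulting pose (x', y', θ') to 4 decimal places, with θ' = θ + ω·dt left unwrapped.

(-3.9532, -3.2520, 1.4458)

θ' = 1.5708 + -0.25·0.5 = 1.4458
R = v/ω = 1.5/-0.25 = -6.0000
x' = -4 + -6.0000·(sin 1.4458 − sin 1.5708) = -3.9532
y' = -4 − -6.0000·(cos 1.4458 − cos 1.5708) = -3.2520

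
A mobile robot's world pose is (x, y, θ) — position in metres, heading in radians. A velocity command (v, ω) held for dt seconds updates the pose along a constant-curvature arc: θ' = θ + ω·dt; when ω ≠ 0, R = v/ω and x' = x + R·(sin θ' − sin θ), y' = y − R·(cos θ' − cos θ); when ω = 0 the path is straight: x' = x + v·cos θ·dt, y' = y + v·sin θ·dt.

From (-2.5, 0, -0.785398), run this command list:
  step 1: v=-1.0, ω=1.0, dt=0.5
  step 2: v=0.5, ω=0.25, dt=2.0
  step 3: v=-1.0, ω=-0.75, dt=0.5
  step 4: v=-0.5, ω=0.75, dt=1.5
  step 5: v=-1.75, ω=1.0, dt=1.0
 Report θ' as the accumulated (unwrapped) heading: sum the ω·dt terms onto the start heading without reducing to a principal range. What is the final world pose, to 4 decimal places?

step 1: θ'=-0.2854 (R=-1.0000) → pose (-2.9256, 0.2524, -0.2854)
step 2: θ'=0.2146 (R=2.0000) → pose (-1.9366, 0.2174, 0.2146)
step 3: θ'=-0.1604 (R=1.3333) → pose (-2.4335, 0.2039, -0.1604)
step 4: θ'=0.9646 (R=-0.6667) → pose (-3.0878, -0.0743, 0.9646)
step 5: θ'=1.9646 (R=-1.7500) → pose (-3.2657, -1.7429, 1.9646)

(-3.2657, -1.7429, 1.9646)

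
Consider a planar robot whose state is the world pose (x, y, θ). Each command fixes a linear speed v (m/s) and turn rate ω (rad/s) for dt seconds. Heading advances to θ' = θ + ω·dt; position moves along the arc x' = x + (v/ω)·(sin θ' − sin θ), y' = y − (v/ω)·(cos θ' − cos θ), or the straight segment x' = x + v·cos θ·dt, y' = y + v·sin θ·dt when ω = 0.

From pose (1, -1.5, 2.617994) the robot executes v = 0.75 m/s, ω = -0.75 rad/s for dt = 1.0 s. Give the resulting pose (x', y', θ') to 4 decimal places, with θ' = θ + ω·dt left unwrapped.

(0.5438, -0.9268, 1.8680)

θ' = 2.6180 + -0.75·1.0 = 1.8680
R = v/ω = 0.75/-0.75 = -1.0000
x' = 1 + -1.0000·(sin 1.8680 − sin 2.6180) = 0.5438
y' = -1.5 − -1.0000·(cos 1.8680 − cos 2.6180) = -0.9268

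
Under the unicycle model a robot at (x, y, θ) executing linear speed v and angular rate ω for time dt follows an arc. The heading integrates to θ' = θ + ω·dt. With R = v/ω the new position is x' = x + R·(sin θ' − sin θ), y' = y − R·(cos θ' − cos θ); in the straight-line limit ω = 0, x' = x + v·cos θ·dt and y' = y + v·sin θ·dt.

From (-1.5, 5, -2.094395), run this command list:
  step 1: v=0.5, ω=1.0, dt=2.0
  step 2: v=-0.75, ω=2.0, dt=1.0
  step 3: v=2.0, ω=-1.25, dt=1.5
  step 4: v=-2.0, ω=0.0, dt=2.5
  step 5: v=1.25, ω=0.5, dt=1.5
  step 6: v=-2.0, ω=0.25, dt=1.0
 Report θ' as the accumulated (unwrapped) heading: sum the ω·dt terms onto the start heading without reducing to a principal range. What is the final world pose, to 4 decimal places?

step 1: θ'=-0.0944 (R=0.5000) → pose (-1.1141, 4.2522, -0.0944)
step 2: θ'=1.9056 (R=-0.3750) → pose (-1.5036, 3.7557, 1.9056)
step 3: θ'=0.0306 (R=-1.6000) → pose (-0.0414, 5.8807, 0.0306)
step 4: θ'=0.0306 (straight) → pose (-5.0391, 5.7277, 0.0306)
step 5: θ'=0.7806 (R=2.5000) → pose (-3.3563, 6.4503, 0.7806)
step 6: θ'=1.0306 (R=-8.0000) → pose (-4.5875, 4.8808, 1.0306)

(-4.5875, 4.8808, 1.0306)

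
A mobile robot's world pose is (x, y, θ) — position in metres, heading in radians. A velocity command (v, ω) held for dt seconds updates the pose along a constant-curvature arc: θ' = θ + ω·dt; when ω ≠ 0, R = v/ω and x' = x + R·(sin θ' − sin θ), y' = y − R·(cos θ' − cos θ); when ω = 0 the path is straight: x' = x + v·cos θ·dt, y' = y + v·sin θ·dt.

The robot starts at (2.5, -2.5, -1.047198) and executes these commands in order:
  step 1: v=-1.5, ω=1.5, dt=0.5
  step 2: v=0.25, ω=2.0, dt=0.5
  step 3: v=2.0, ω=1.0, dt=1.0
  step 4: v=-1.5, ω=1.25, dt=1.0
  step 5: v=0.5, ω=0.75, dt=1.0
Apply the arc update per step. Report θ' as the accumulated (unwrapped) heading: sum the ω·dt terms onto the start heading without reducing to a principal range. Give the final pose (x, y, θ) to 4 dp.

(3.2185, -1.3415, 3.7028)

step 1: θ'=-0.2972 (R=-1.0000) → pose (1.9268, -2.0438, -0.2972)
step 2: θ'=0.7028 (R=0.1250) → pose (2.0442, -2.0197, 0.7028)
step 3: θ'=1.7028 (R=2.0000) → pose (2.7341, -0.2304, 1.7028)
step 4: θ'=2.9528 (R=-1.2000) → pose (3.6985, -1.2511, 2.9528)
step 5: θ'=3.7028 (R=0.6667) → pose (3.2185, -1.3415, 3.7028)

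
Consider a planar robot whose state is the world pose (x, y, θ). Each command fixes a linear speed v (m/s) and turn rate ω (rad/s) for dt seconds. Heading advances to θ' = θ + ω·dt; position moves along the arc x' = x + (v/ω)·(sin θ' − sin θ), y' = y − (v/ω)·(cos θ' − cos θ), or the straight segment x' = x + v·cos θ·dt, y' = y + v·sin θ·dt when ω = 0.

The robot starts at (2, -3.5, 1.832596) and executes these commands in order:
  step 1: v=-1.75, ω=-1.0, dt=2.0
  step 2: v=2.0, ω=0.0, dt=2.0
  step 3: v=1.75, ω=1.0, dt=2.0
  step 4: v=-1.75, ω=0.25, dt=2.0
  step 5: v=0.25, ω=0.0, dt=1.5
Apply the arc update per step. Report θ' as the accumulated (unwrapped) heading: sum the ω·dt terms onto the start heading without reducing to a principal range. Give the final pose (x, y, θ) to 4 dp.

step 1: θ'=-0.1674 (R=1.7500) → pose (0.0180, -5.6785, -0.1674)
step 2: θ'=-0.1674 (straight) → pose (3.9621, -6.3450, -0.1674)
step 3: θ'=1.8326 (R=1.7500) → pose (5.9441, -4.1665, 1.8326)
step 4: θ'=2.3326 (R=-7.0000) → pose (7.6404, -7.1863, 2.3326)
step 5: θ'=2.3326 (straight) → pose (7.3816, -6.9150, 2.3326)

(7.3816, -6.9150, 2.3326)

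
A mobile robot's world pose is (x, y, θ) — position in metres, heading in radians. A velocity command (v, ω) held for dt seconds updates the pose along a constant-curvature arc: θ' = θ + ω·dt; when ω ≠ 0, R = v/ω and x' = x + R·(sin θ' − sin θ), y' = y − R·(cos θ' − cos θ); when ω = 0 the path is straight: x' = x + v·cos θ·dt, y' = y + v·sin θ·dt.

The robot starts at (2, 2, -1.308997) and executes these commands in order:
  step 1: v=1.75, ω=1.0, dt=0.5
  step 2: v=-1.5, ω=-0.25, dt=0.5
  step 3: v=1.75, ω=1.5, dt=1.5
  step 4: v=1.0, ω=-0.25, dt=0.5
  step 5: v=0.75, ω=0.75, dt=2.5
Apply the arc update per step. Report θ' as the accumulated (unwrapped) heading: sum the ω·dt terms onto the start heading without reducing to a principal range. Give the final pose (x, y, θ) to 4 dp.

(3.3113, 4.0609, 3.0660)

step 1: θ'=-0.8090 (R=1.7500) → pose (2.4241, 1.2450, -0.8090)
step 2: θ'=-0.9340 (R=6.0000) → pose (1.9416, 1.8186, -0.9340)
step 3: θ'=1.3160 (R=1.1667) → pose (4.0086, 2.2183, 1.3160)
step 4: θ'=1.1910 (R=-4.0000) → pose (4.1645, 2.6930, 1.1910)
step 5: θ'=3.0660 (R=1.0000) → pose (3.3113, 4.0609, 3.0660)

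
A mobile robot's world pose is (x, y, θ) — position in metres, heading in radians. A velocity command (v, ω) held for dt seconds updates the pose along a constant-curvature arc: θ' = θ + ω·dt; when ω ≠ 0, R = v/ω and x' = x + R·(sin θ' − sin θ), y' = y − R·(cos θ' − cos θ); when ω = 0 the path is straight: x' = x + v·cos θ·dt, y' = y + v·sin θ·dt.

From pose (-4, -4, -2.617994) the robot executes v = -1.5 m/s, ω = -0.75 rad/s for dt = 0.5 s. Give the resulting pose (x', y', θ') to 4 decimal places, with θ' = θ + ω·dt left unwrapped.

(-3.2961, -3.7541, -2.9930)

θ' = -2.6180 + -0.75·0.5 = -2.9930
R = v/ω = -1.5/-0.75 = 2.0000
x' = -4 + 2.0000·(sin -2.9930 − sin -2.6180) = -3.2961
y' = -4 − 2.0000·(cos -2.9930 − cos -2.6180) = -3.7541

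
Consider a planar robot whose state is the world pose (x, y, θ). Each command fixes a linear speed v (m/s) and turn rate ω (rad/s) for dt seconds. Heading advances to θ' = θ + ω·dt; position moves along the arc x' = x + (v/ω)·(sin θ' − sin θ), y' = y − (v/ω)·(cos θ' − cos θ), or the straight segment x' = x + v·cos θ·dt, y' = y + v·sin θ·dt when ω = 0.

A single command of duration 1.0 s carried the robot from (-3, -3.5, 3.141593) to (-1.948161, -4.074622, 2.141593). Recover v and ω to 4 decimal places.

v = -1.2500, ω = -1.0000

Δθ = 2.141593 − 3.141593 = -1.000000
ω = Δθ/dt = -1.000000/1.0 = -1.0000
R = Δx/(sin θ' − sin θ) = 1.2500
v = R·ω = 1.2500·-1.0000 = -1.2500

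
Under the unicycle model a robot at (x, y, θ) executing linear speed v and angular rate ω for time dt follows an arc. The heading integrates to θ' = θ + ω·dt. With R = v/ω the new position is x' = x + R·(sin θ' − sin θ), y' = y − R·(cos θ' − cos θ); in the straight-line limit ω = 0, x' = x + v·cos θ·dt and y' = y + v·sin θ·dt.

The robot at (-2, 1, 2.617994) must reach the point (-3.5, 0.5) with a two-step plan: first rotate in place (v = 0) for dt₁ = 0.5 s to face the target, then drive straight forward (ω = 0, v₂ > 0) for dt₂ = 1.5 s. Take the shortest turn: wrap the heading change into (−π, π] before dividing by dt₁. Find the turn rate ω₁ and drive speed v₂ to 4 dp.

ω₁ = 1.6907, v₂ = 1.0541

heading to target = atan2(0.5−1, -3.5−-2) = -2.8198
Δθ = wrap(-2.8198 − 2.6180) = 0.8453; ω₁ = Δθ/dt₁ = 1.6907
distance = √((-3.5−-2)² + (0.5−1)²) = 1.5811; v₂ = distance/dt₂ = 1.0541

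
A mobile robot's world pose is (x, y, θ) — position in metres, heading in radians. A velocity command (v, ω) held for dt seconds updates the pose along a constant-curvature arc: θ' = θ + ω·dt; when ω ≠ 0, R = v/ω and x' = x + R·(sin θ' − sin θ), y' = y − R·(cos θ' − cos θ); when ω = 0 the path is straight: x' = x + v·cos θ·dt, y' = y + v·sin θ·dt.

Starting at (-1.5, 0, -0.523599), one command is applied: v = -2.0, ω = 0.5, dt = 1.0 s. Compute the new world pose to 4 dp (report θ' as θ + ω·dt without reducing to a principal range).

θ' = -0.5236 + 0.5·1.0 = -0.0236
R = v/ω = -2.0/0.5 = -4.0000
x' = -1.5 + -4.0000·(sin -0.0236 − sin -0.5236) = -3.4056
y' = 0 − -4.0000·(cos -0.0236 − cos -0.5236) = 0.5348

(-3.4056, 0.5348, -0.0236)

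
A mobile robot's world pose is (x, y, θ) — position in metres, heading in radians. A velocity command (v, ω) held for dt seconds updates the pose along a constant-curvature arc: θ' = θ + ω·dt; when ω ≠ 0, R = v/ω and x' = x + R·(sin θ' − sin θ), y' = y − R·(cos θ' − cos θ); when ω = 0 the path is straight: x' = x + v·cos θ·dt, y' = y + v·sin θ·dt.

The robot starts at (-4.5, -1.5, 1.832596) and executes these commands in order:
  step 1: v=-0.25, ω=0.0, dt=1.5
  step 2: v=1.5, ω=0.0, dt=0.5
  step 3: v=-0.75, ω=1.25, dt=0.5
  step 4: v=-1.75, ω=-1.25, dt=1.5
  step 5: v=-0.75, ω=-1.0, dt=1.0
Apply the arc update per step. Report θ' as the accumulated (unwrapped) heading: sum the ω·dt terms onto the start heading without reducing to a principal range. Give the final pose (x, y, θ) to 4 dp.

step 1: θ'=1.8326 (straight) → pose (-4.4029, -1.8622, 1.8326)
step 2: θ'=1.8326 (straight) → pose (-4.5971, -1.1378, 1.8326)
step 3: θ'=2.4576 (R=-0.6000) → pose (-4.3966, -1.4475, 2.4576)
step 4: θ'=0.5826 (R=1.4000) → pose (-4.5110, -3.7016, 0.5826)
step 5: θ'=-0.4174 (R=0.7500) → pose (-5.2277, -3.7610, -0.4174)

(-5.2277, -3.7610, -0.4174)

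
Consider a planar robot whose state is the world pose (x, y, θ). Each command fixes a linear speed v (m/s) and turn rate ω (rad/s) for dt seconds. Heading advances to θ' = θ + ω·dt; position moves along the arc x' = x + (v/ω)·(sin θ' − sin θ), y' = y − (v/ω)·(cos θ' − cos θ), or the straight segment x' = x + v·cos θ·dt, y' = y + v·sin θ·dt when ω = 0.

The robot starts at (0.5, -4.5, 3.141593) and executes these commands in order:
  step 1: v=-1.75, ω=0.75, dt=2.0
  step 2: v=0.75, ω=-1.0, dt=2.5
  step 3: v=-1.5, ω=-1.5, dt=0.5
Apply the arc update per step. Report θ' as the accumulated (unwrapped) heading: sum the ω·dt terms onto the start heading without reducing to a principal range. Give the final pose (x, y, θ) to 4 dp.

step 1: θ'=4.6416 (R=-2.3333) → pose (2.8275, -2.3317, 4.6416)
step 2: θ'=2.1416 (R=-0.7500) → pose (1.4483, -2.6839, 2.1416)
step 3: θ'=1.3916 (R=1.0000) → pose (1.5908, -3.4024, 1.3916)

(1.5908, -3.4024, 1.3916)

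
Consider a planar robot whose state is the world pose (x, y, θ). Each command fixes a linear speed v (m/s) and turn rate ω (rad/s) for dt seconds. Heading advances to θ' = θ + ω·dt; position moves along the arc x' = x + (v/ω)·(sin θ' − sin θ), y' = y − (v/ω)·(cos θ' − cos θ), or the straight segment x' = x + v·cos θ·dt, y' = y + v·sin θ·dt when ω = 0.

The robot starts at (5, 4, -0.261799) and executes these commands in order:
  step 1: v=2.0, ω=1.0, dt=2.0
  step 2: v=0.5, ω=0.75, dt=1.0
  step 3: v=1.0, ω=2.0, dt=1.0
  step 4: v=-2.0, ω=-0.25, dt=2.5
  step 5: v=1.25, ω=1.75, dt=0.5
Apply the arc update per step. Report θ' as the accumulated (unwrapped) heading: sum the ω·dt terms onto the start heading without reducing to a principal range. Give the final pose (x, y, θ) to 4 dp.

(8.7190, 10.0703, 4.7382)

step 1: θ'=1.7382 (R=2.0000) → pose (7.4897, 6.2651, 1.7382)
step 2: θ'=2.4882 (R=0.6667) → pose (7.2376, 6.6834, 2.4882)
step 3: θ'=4.4882 (R=0.5000) → pose (6.4462, 6.3975, 4.4882)
step 4: θ'=3.8632 (R=8.0000) → pose (8.9612, 10.6249, 3.8632)
step 5: θ'=4.7382 (R=0.7143) → pose (8.7190, 10.0703, 4.7382)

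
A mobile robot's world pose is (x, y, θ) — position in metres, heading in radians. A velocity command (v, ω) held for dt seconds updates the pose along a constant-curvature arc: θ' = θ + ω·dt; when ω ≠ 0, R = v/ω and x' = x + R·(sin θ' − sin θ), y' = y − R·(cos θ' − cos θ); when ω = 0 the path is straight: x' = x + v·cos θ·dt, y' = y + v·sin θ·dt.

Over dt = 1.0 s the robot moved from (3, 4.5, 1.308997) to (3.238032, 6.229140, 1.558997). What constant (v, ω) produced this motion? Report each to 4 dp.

v = 1.7500, ω = 0.2500

Δθ = 1.558997 − 1.308997 = 0.250000
ω = Δθ/dt = 0.250000/1.0 = 0.2500
R = −Δy/(cos θ' − cos θ) = 7.0000
v = R·ω = 7.0000·0.2500 = 1.7500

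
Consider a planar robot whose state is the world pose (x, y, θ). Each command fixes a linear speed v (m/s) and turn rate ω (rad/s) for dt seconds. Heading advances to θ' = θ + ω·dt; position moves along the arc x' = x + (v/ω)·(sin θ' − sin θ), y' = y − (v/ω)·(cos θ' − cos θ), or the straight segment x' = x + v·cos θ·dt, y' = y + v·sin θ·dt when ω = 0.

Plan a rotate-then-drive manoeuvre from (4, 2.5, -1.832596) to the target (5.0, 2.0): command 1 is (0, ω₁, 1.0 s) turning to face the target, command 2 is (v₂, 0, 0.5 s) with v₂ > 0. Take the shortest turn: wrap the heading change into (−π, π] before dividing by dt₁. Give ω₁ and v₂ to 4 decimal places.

heading to target = atan2(2−2.5, 5−4) = -0.4636
Δθ = wrap(-0.4636 − -1.8326) = 1.3689; ω₁ = Δθ/dt₁ = 1.3689
distance = √((5−4)² + (2−2.5)²) = 1.1180; v₂ = distance/dt₂ = 2.2361

ω₁ = 1.3689, v₂ = 2.2361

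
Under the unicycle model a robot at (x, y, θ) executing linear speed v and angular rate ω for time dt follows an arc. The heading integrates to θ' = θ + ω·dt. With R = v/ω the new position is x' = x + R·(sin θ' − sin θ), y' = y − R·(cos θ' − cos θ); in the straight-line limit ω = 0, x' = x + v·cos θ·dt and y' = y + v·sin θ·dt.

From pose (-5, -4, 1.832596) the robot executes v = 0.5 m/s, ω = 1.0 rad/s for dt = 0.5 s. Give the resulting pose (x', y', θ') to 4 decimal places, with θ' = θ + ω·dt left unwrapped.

(-5.1212, -3.7843, 2.3326)

θ' = 1.8326 + 1.0·0.5 = 2.3326
R = v/ω = 0.5/1.0 = 0.5000
x' = -5 + 0.5000·(sin 2.3326 − sin 1.8326) = -5.1212
y' = -4 − 0.5000·(cos 2.3326 − cos 1.8326) = -3.7843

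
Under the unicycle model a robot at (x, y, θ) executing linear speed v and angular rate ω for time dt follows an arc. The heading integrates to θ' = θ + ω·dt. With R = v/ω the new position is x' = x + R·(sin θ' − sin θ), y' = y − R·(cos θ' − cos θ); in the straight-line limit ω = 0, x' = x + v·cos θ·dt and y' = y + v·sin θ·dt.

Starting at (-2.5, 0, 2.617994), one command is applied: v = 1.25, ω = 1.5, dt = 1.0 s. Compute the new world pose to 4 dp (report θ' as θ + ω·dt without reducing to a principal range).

(-3.6071, -0.2550, 4.1180)

θ' = 2.6180 + 1.5·1.0 = 4.1180
R = v/ω = 1.25/1.5 = 0.8333
x' = -2.5 + 0.8333·(sin 4.1180 − sin 2.6180) = -3.6071
y' = 0 − 0.8333·(cos 4.1180 − cos 2.6180) = -0.2550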